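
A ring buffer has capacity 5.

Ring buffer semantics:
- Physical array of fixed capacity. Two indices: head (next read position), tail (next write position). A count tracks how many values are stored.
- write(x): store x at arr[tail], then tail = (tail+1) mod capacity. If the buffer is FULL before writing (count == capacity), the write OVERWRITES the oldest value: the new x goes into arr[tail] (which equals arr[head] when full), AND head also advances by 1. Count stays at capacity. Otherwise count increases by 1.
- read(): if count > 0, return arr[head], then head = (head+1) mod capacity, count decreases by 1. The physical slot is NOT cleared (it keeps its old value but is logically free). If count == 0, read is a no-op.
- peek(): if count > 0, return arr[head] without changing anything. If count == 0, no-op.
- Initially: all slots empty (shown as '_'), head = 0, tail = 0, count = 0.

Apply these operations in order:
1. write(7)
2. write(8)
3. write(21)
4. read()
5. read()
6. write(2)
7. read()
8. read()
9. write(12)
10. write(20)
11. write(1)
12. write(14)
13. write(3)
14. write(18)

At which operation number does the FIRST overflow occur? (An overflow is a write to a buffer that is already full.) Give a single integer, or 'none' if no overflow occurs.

After op 1 (write(7)): arr=[7 _ _ _ _] head=0 tail=1 count=1
After op 2 (write(8)): arr=[7 8 _ _ _] head=0 tail=2 count=2
After op 3 (write(21)): arr=[7 8 21 _ _] head=0 tail=3 count=3
After op 4 (read()): arr=[7 8 21 _ _] head=1 tail=3 count=2
After op 5 (read()): arr=[7 8 21 _ _] head=2 tail=3 count=1
After op 6 (write(2)): arr=[7 8 21 2 _] head=2 tail=4 count=2
After op 7 (read()): arr=[7 8 21 2 _] head=3 tail=4 count=1
After op 8 (read()): arr=[7 8 21 2 _] head=4 tail=4 count=0
After op 9 (write(12)): arr=[7 8 21 2 12] head=4 tail=0 count=1
After op 10 (write(20)): arr=[20 8 21 2 12] head=4 tail=1 count=2
After op 11 (write(1)): arr=[20 1 21 2 12] head=4 tail=2 count=3
After op 12 (write(14)): arr=[20 1 14 2 12] head=4 tail=3 count=4
After op 13 (write(3)): arr=[20 1 14 3 12] head=4 tail=4 count=5
After op 14 (write(18)): arr=[20 1 14 3 18] head=0 tail=0 count=5

Answer: 14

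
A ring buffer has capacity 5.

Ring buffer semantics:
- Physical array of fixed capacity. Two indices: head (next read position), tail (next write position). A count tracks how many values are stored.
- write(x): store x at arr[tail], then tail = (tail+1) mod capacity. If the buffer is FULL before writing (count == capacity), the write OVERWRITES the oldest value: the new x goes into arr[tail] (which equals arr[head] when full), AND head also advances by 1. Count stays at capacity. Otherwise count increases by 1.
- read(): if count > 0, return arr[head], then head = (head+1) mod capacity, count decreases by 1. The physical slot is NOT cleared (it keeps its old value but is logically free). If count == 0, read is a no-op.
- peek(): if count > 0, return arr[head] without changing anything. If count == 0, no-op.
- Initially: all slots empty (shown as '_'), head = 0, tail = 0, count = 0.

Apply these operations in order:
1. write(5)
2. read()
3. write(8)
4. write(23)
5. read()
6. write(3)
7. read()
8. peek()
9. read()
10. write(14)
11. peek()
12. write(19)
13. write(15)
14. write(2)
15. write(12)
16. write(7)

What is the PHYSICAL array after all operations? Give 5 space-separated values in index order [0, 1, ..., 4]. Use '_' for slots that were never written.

Answer: 19 15 2 12 7

Derivation:
After op 1 (write(5)): arr=[5 _ _ _ _] head=0 tail=1 count=1
After op 2 (read()): arr=[5 _ _ _ _] head=1 tail=1 count=0
After op 3 (write(8)): arr=[5 8 _ _ _] head=1 tail=2 count=1
After op 4 (write(23)): arr=[5 8 23 _ _] head=1 tail=3 count=2
After op 5 (read()): arr=[5 8 23 _ _] head=2 tail=3 count=1
After op 6 (write(3)): arr=[5 8 23 3 _] head=2 tail=4 count=2
After op 7 (read()): arr=[5 8 23 3 _] head=3 tail=4 count=1
After op 8 (peek()): arr=[5 8 23 3 _] head=3 tail=4 count=1
After op 9 (read()): arr=[5 8 23 3 _] head=4 tail=4 count=0
After op 10 (write(14)): arr=[5 8 23 3 14] head=4 tail=0 count=1
After op 11 (peek()): arr=[5 8 23 3 14] head=4 tail=0 count=1
After op 12 (write(19)): arr=[19 8 23 3 14] head=4 tail=1 count=2
After op 13 (write(15)): arr=[19 15 23 3 14] head=4 tail=2 count=3
After op 14 (write(2)): arr=[19 15 2 3 14] head=4 tail=3 count=4
After op 15 (write(12)): arr=[19 15 2 12 14] head=4 tail=4 count=5
After op 16 (write(7)): arr=[19 15 2 12 7] head=0 tail=0 count=5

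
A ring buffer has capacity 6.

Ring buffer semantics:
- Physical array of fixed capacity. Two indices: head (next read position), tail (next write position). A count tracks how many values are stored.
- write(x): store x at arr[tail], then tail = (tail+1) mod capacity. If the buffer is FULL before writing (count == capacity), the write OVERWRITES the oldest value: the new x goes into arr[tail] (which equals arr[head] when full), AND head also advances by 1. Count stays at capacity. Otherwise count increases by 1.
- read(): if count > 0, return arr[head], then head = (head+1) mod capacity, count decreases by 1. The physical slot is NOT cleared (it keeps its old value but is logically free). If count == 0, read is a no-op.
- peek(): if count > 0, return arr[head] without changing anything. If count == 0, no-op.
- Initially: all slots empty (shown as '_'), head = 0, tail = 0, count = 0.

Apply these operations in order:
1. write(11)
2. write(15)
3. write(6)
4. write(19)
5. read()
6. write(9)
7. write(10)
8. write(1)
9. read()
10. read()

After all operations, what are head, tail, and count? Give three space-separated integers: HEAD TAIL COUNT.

After op 1 (write(11)): arr=[11 _ _ _ _ _] head=0 tail=1 count=1
After op 2 (write(15)): arr=[11 15 _ _ _ _] head=0 tail=2 count=2
After op 3 (write(6)): arr=[11 15 6 _ _ _] head=0 tail=3 count=3
After op 4 (write(19)): arr=[11 15 6 19 _ _] head=0 tail=4 count=4
After op 5 (read()): arr=[11 15 6 19 _ _] head=1 tail=4 count=3
After op 6 (write(9)): arr=[11 15 6 19 9 _] head=1 tail=5 count=4
After op 7 (write(10)): arr=[11 15 6 19 9 10] head=1 tail=0 count=5
After op 8 (write(1)): arr=[1 15 6 19 9 10] head=1 tail=1 count=6
After op 9 (read()): arr=[1 15 6 19 9 10] head=2 tail=1 count=5
After op 10 (read()): arr=[1 15 6 19 9 10] head=3 tail=1 count=4

Answer: 3 1 4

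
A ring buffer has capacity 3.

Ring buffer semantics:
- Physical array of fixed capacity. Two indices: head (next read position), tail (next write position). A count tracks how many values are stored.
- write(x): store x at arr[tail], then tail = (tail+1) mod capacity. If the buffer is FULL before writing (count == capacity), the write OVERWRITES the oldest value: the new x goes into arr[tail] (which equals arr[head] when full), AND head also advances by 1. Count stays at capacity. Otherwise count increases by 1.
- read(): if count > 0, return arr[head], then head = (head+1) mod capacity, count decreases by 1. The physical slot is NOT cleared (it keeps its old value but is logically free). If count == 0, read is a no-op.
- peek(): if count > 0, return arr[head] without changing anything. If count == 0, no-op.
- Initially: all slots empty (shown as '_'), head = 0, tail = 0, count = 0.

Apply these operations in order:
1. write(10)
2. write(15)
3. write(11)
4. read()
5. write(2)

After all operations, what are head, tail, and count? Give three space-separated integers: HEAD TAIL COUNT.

Answer: 1 1 3

Derivation:
After op 1 (write(10)): arr=[10 _ _] head=0 tail=1 count=1
After op 2 (write(15)): arr=[10 15 _] head=0 tail=2 count=2
After op 3 (write(11)): arr=[10 15 11] head=0 tail=0 count=3
After op 4 (read()): arr=[10 15 11] head=1 tail=0 count=2
After op 5 (write(2)): arr=[2 15 11] head=1 tail=1 count=3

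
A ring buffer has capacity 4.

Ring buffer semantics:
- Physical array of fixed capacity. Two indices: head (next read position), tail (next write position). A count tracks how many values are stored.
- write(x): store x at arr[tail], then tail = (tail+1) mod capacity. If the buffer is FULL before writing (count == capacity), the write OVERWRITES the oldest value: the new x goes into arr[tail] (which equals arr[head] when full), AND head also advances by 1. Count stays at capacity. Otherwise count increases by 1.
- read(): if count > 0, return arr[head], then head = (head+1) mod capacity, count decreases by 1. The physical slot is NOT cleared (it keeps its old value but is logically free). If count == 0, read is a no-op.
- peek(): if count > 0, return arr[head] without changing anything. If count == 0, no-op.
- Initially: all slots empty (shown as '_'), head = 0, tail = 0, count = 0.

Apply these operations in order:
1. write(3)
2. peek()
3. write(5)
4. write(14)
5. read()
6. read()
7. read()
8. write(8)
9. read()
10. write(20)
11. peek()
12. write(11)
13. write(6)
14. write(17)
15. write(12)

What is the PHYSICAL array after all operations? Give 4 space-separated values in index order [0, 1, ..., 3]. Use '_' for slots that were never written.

Answer: 12 11 6 17

Derivation:
After op 1 (write(3)): arr=[3 _ _ _] head=0 tail=1 count=1
After op 2 (peek()): arr=[3 _ _ _] head=0 tail=1 count=1
After op 3 (write(5)): arr=[3 5 _ _] head=0 tail=2 count=2
After op 4 (write(14)): arr=[3 5 14 _] head=0 tail=3 count=3
After op 5 (read()): arr=[3 5 14 _] head=1 tail=3 count=2
After op 6 (read()): arr=[3 5 14 _] head=2 tail=3 count=1
After op 7 (read()): arr=[3 5 14 _] head=3 tail=3 count=0
After op 8 (write(8)): arr=[3 5 14 8] head=3 tail=0 count=1
After op 9 (read()): arr=[3 5 14 8] head=0 tail=0 count=0
After op 10 (write(20)): arr=[20 5 14 8] head=0 tail=1 count=1
After op 11 (peek()): arr=[20 5 14 8] head=0 tail=1 count=1
After op 12 (write(11)): arr=[20 11 14 8] head=0 tail=2 count=2
After op 13 (write(6)): arr=[20 11 6 8] head=0 tail=3 count=3
After op 14 (write(17)): arr=[20 11 6 17] head=0 tail=0 count=4
After op 15 (write(12)): arr=[12 11 6 17] head=1 tail=1 count=4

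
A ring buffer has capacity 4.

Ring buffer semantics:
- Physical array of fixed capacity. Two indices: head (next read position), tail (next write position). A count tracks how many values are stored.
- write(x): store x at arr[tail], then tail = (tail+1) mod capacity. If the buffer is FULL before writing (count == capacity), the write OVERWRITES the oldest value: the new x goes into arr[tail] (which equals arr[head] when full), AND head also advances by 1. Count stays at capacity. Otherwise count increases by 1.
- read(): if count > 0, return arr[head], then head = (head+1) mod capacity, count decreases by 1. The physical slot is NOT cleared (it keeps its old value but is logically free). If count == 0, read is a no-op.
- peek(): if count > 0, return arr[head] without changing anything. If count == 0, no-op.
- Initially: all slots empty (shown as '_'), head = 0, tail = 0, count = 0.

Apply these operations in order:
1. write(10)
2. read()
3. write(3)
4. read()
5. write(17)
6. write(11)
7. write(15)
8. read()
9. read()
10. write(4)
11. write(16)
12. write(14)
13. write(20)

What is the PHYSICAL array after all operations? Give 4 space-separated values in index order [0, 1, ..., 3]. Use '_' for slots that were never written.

Answer: 20 4 16 14

Derivation:
After op 1 (write(10)): arr=[10 _ _ _] head=0 tail=1 count=1
After op 2 (read()): arr=[10 _ _ _] head=1 tail=1 count=0
After op 3 (write(3)): arr=[10 3 _ _] head=1 tail=2 count=1
After op 4 (read()): arr=[10 3 _ _] head=2 tail=2 count=0
After op 5 (write(17)): arr=[10 3 17 _] head=2 tail=3 count=1
After op 6 (write(11)): arr=[10 3 17 11] head=2 tail=0 count=2
After op 7 (write(15)): arr=[15 3 17 11] head=2 tail=1 count=3
After op 8 (read()): arr=[15 3 17 11] head=3 tail=1 count=2
After op 9 (read()): arr=[15 3 17 11] head=0 tail=1 count=1
After op 10 (write(4)): arr=[15 4 17 11] head=0 tail=2 count=2
After op 11 (write(16)): arr=[15 4 16 11] head=0 tail=3 count=3
After op 12 (write(14)): arr=[15 4 16 14] head=0 tail=0 count=4
After op 13 (write(20)): arr=[20 4 16 14] head=1 tail=1 count=4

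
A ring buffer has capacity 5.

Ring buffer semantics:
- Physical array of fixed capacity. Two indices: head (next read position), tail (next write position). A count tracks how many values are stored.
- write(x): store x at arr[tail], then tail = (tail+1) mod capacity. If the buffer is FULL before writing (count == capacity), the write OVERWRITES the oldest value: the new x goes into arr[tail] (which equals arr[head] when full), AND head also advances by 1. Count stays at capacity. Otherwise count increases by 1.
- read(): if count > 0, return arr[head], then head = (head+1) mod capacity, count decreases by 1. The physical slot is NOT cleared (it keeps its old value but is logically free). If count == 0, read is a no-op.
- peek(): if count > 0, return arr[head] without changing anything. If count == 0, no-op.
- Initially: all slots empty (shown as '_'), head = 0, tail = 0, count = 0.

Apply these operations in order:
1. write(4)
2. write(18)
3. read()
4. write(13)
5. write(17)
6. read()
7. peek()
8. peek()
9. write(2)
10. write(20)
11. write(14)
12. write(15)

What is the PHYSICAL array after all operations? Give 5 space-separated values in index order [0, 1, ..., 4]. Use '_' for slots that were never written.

Answer: 20 14 15 17 2

Derivation:
After op 1 (write(4)): arr=[4 _ _ _ _] head=0 tail=1 count=1
After op 2 (write(18)): arr=[4 18 _ _ _] head=0 tail=2 count=2
After op 3 (read()): arr=[4 18 _ _ _] head=1 tail=2 count=1
After op 4 (write(13)): arr=[4 18 13 _ _] head=1 tail=3 count=2
After op 5 (write(17)): arr=[4 18 13 17 _] head=1 tail=4 count=3
After op 6 (read()): arr=[4 18 13 17 _] head=2 tail=4 count=2
After op 7 (peek()): arr=[4 18 13 17 _] head=2 tail=4 count=2
After op 8 (peek()): arr=[4 18 13 17 _] head=2 tail=4 count=2
After op 9 (write(2)): arr=[4 18 13 17 2] head=2 tail=0 count=3
After op 10 (write(20)): arr=[20 18 13 17 2] head=2 tail=1 count=4
After op 11 (write(14)): arr=[20 14 13 17 2] head=2 tail=2 count=5
After op 12 (write(15)): arr=[20 14 15 17 2] head=3 tail=3 count=5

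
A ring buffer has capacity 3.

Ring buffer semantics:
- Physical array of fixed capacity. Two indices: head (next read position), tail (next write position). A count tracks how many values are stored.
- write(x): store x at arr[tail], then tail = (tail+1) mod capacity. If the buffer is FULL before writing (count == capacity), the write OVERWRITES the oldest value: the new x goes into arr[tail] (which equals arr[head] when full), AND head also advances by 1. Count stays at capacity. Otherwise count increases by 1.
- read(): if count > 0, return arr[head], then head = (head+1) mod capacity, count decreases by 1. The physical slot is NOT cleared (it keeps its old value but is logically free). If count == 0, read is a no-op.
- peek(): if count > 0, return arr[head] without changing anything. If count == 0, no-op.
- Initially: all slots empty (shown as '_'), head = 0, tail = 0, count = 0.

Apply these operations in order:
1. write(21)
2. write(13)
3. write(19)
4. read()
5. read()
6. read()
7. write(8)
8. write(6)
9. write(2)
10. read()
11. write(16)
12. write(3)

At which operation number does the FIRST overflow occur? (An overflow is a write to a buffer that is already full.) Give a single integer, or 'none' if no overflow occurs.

After op 1 (write(21)): arr=[21 _ _] head=0 tail=1 count=1
After op 2 (write(13)): arr=[21 13 _] head=0 tail=2 count=2
After op 3 (write(19)): arr=[21 13 19] head=0 tail=0 count=3
After op 4 (read()): arr=[21 13 19] head=1 tail=0 count=2
After op 5 (read()): arr=[21 13 19] head=2 tail=0 count=1
After op 6 (read()): arr=[21 13 19] head=0 tail=0 count=0
After op 7 (write(8)): arr=[8 13 19] head=0 tail=1 count=1
After op 8 (write(6)): arr=[8 6 19] head=0 tail=2 count=2
After op 9 (write(2)): arr=[8 6 2] head=0 tail=0 count=3
After op 10 (read()): arr=[8 6 2] head=1 tail=0 count=2
After op 11 (write(16)): arr=[16 6 2] head=1 tail=1 count=3
After op 12 (write(3)): arr=[16 3 2] head=2 tail=2 count=3

Answer: 12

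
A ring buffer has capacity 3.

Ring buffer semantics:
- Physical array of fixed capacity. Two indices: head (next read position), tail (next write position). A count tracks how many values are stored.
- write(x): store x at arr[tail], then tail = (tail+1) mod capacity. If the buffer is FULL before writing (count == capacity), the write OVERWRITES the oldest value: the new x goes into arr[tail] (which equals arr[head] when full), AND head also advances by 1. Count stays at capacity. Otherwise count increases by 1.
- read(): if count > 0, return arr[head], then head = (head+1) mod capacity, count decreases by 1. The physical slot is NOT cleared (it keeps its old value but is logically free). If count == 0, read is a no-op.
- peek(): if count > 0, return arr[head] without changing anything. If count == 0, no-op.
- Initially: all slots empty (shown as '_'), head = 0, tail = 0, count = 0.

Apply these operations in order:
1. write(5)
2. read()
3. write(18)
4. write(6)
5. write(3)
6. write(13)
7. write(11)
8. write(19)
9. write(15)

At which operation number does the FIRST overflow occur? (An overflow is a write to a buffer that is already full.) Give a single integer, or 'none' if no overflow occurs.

After op 1 (write(5)): arr=[5 _ _] head=0 tail=1 count=1
After op 2 (read()): arr=[5 _ _] head=1 tail=1 count=0
After op 3 (write(18)): arr=[5 18 _] head=1 tail=2 count=1
After op 4 (write(6)): arr=[5 18 6] head=1 tail=0 count=2
After op 5 (write(3)): arr=[3 18 6] head=1 tail=1 count=3
After op 6 (write(13)): arr=[3 13 6] head=2 tail=2 count=3
After op 7 (write(11)): arr=[3 13 11] head=0 tail=0 count=3
After op 8 (write(19)): arr=[19 13 11] head=1 tail=1 count=3
After op 9 (write(15)): arr=[19 15 11] head=2 tail=2 count=3

Answer: 6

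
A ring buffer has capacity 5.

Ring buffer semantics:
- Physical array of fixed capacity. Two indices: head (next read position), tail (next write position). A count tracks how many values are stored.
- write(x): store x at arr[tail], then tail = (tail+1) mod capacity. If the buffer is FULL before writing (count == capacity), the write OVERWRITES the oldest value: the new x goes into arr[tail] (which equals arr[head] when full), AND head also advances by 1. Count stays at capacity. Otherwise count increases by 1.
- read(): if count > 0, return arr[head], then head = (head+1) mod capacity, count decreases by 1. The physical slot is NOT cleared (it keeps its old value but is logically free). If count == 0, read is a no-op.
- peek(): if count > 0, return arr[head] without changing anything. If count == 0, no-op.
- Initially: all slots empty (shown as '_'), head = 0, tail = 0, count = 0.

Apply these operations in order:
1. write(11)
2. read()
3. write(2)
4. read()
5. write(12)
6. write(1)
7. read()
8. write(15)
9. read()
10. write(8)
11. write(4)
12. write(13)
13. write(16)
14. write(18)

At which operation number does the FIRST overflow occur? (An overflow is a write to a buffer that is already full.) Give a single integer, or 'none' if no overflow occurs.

Answer: 14

Derivation:
After op 1 (write(11)): arr=[11 _ _ _ _] head=0 tail=1 count=1
After op 2 (read()): arr=[11 _ _ _ _] head=1 tail=1 count=0
After op 3 (write(2)): arr=[11 2 _ _ _] head=1 tail=2 count=1
After op 4 (read()): arr=[11 2 _ _ _] head=2 tail=2 count=0
After op 5 (write(12)): arr=[11 2 12 _ _] head=2 tail=3 count=1
After op 6 (write(1)): arr=[11 2 12 1 _] head=2 tail=4 count=2
After op 7 (read()): arr=[11 2 12 1 _] head=3 tail=4 count=1
After op 8 (write(15)): arr=[11 2 12 1 15] head=3 tail=0 count=2
After op 9 (read()): arr=[11 2 12 1 15] head=4 tail=0 count=1
After op 10 (write(8)): arr=[8 2 12 1 15] head=4 tail=1 count=2
After op 11 (write(4)): arr=[8 4 12 1 15] head=4 tail=2 count=3
After op 12 (write(13)): arr=[8 4 13 1 15] head=4 tail=3 count=4
After op 13 (write(16)): arr=[8 4 13 16 15] head=4 tail=4 count=5
After op 14 (write(18)): arr=[8 4 13 16 18] head=0 tail=0 count=5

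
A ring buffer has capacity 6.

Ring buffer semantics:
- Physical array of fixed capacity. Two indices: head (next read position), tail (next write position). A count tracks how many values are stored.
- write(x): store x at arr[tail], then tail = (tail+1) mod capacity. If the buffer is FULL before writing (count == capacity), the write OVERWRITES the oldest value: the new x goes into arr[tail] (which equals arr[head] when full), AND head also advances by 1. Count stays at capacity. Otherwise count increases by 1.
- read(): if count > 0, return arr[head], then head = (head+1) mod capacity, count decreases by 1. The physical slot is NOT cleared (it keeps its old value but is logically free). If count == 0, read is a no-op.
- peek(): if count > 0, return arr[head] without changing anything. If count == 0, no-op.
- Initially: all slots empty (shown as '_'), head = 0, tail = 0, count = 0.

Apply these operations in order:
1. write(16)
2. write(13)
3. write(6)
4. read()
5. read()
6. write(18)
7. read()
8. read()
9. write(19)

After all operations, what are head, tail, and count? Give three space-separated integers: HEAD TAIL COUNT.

After op 1 (write(16)): arr=[16 _ _ _ _ _] head=0 tail=1 count=1
After op 2 (write(13)): arr=[16 13 _ _ _ _] head=0 tail=2 count=2
After op 3 (write(6)): arr=[16 13 6 _ _ _] head=0 tail=3 count=3
After op 4 (read()): arr=[16 13 6 _ _ _] head=1 tail=3 count=2
After op 5 (read()): arr=[16 13 6 _ _ _] head=2 tail=3 count=1
After op 6 (write(18)): arr=[16 13 6 18 _ _] head=2 tail=4 count=2
After op 7 (read()): arr=[16 13 6 18 _ _] head=3 tail=4 count=1
After op 8 (read()): arr=[16 13 6 18 _ _] head=4 tail=4 count=0
After op 9 (write(19)): arr=[16 13 6 18 19 _] head=4 tail=5 count=1

Answer: 4 5 1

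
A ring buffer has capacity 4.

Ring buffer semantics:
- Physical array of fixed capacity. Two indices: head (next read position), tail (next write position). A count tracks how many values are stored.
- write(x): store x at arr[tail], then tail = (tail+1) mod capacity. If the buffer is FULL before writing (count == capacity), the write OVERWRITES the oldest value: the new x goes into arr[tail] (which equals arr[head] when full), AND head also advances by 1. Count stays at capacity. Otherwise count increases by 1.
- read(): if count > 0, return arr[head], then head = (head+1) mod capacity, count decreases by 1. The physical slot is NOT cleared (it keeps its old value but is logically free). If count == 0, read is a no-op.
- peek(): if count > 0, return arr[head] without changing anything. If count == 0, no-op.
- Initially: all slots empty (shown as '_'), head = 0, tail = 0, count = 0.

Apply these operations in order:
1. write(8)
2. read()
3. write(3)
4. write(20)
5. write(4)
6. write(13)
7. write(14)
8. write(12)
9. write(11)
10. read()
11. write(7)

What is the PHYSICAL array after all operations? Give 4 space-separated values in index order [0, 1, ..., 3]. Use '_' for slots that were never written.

After op 1 (write(8)): arr=[8 _ _ _] head=0 tail=1 count=1
After op 2 (read()): arr=[8 _ _ _] head=1 tail=1 count=0
After op 3 (write(3)): arr=[8 3 _ _] head=1 tail=2 count=1
After op 4 (write(20)): arr=[8 3 20 _] head=1 tail=3 count=2
After op 5 (write(4)): arr=[8 3 20 4] head=1 tail=0 count=3
After op 6 (write(13)): arr=[13 3 20 4] head=1 tail=1 count=4
After op 7 (write(14)): arr=[13 14 20 4] head=2 tail=2 count=4
After op 8 (write(12)): arr=[13 14 12 4] head=3 tail=3 count=4
After op 9 (write(11)): arr=[13 14 12 11] head=0 tail=0 count=4
After op 10 (read()): arr=[13 14 12 11] head=1 tail=0 count=3
After op 11 (write(7)): arr=[7 14 12 11] head=1 tail=1 count=4

Answer: 7 14 12 11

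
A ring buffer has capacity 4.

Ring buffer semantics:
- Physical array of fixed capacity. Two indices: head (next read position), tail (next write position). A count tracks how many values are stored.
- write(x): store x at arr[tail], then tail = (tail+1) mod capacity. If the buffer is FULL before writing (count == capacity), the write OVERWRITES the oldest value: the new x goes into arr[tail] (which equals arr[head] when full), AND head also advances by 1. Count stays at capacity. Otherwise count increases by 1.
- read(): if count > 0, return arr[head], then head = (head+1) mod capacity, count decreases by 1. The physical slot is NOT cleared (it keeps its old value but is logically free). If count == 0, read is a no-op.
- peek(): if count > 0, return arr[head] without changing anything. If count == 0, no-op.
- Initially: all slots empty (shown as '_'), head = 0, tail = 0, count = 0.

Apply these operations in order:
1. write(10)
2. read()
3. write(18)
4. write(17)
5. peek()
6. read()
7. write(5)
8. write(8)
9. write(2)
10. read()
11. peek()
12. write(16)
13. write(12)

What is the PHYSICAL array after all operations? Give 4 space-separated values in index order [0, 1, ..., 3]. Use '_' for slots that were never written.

Answer: 8 2 16 12

Derivation:
After op 1 (write(10)): arr=[10 _ _ _] head=0 tail=1 count=1
After op 2 (read()): arr=[10 _ _ _] head=1 tail=1 count=0
After op 3 (write(18)): arr=[10 18 _ _] head=1 tail=2 count=1
After op 4 (write(17)): arr=[10 18 17 _] head=1 tail=3 count=2
After op 5 (peek()): arr=[10 18 17 _] head=1 tail=3 count=2
After op 6 (read()): arr=[10 18 17 _] head=2 tail=3 count=1
After op 7 (write(5)): arr=[10 18 17 5] head=2 tail=0 count=2
After op 8 (write(8)): arr=[8 18 17 5] head=2 tail=1 count=3
After op 9 (write(2)): arr=[8 2 17 5] head=2 tail=2 count=4
After op 10 (read()): arr=[8 2 17 5] head=3 tail=2 count=3
After op 11 (peek()): arr=[8 2 17 5] head=3 tail=2 count=3
After op 12 (write(16)): arr=[8 2 16 5] head=3 tail=3 count=4
After op 13 (write(12)): arr=[8 2 16 12] head=0 tail=0 count=4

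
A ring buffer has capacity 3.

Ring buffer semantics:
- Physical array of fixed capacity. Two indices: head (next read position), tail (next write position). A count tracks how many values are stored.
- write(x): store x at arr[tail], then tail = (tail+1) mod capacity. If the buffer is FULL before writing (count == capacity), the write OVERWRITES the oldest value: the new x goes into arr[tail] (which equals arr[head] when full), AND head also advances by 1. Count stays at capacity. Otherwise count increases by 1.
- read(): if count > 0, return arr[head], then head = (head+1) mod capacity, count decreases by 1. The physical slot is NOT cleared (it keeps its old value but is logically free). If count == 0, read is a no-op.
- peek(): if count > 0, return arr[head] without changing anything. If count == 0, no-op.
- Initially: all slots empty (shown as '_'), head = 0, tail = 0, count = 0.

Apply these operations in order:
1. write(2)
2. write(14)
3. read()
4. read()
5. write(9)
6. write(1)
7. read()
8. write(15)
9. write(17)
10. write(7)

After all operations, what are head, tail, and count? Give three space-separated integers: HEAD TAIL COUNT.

Answer: 1 1 3

Derivation:
After op 1 (write(2)): arr=[2 _ _] head=0 tail=1 count=1
After op 2 (write(14)): arr=[2 14 _] head=0 tail=2 count=2
After op 3 (read()): arr=[2 14 _] head=1 tail=2 count=1
After op 4 (read()): arr=[2 14 _] head=2 tail=2 count=0
After op 5 (write(9)): arr=[2 14 9] head=2 tail=0 count=1
After op 6 (write(1)): arr=[1 14 9] head=2 tail=1 count=2
After op 7 (read()): arr=[1 14 9] head=0 tail=1 count=1
After op 8 (write(15)): arr=[1 15 9] head=0 tail=2 count=2
After op 9 (write(17)): arr=[1 15 17] head=0 tail=0 count=3
After op 10 (write(7)): arr=[7 15 17] head=1 tail=1 count=3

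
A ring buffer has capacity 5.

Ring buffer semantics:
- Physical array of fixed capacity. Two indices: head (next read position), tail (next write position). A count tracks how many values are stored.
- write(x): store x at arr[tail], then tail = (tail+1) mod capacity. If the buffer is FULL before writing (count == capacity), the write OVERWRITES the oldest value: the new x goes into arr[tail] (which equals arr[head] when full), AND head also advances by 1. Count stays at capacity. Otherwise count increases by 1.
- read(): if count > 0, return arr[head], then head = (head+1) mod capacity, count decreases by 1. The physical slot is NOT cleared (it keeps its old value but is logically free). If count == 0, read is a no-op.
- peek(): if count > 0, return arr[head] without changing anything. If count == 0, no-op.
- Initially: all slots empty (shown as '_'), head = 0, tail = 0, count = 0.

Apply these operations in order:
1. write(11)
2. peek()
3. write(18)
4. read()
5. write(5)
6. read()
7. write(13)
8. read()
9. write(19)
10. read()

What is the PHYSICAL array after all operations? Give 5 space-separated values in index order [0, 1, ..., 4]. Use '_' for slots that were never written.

After op 1 (write(11)): arr=[11 _ _ _ _] head=0 tail=1 count=1
After op 2 (peek()): arr=[11 _ _ _ _] head=0 tail=1 count=1
After op 3 (write(18)): arr=[11 18 _ _ _] head=0 tail=2 count=2
After op 4 (read()): arr=[11 18 _ _ _] head=1 tail=2 count=1
After op 5 (write(5)): arr=[11 18 5 _ _] head=1 tail=3 count=2
After op 6 (read()): arr=[11 18 5 _ _] head=2 tail=3 count=1
After op 7 (write(13)): arr=[11 18 5 13 _] head=2 tail=4 count=2
After op 8 (read()): arr=[11 18 5 13 _] head=3 tail=4 count=1
After op 9 (write(19)): arr=[11 18 5 13 19] head=3 tail=0 count=2
After op 10 (read()): arr=[11 18 5 13 19] head=4 tail=0 count=1

Answer: 11 18 5 13 19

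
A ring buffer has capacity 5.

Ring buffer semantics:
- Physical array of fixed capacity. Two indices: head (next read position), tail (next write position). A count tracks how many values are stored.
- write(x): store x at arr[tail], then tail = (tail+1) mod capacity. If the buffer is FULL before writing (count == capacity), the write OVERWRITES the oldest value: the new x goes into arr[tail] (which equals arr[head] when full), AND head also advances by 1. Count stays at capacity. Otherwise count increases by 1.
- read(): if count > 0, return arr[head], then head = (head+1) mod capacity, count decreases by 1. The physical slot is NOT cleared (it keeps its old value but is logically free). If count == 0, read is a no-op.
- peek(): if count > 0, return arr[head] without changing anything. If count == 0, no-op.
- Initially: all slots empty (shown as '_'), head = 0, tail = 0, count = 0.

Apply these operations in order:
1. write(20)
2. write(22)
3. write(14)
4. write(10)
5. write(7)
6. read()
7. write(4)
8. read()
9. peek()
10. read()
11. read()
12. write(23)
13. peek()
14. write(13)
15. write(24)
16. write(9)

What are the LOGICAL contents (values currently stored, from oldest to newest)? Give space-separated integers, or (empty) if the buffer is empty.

Answer: 4 23 13 24 9

Derivation:
After op 1 (write(20)): arr=[20 _ _ _ _] head=0 tail=1 count=1
After op 2 (write(22)): arr=[20 22 _ _ _] head=0 tail=2 count=2
After op 3 (write(14)): arr=[20 22 14 _ _] head=0 tail=3 count=3
After op 4 (write(10)): arr=[20 22 14 10 _] head=0 tail=4 count=4
After op 5 (write(7)): arr=[20 22 14 10 7] head=0 tail=0 count=5
After op 6 (read()): arr=[20 22 14 10 7] head=1 tail=0 count=4
After op 7 (write(4)): arr=[4 22 14 10 7] head=1 tail=1 count=5
After op 8 (read()): arr=[4 22 14 10 7] head=2 tail=1 count=4
After op 9 (peek()): arr=[4 22 14 10 7] head=2 tail=1 count=4
After op 10 (read()): arr=[4 22 14 10 7] head=3 tail=1 count=3
After op 11 (read()): arr=[4 22 14 10 7] head=4 tail=1 count=2
After op 12 (write(23)): arr=[4 23 14 10 7] head=4 tail=2 count=3
After op 13 (peek()): arr=[4 23 14 10 7] head=4 tail=2 count=3
After op 14 (write(13)): arr=[4 23 13 10 7] head=4 tail=3 count=4
After op 15 (write(24)): arr=[4 23 13 24 7] head=4 tail=4 count=5
After op 16 (write(9)): arr=[4 23 13 24 9] head=0 tail=0 count=5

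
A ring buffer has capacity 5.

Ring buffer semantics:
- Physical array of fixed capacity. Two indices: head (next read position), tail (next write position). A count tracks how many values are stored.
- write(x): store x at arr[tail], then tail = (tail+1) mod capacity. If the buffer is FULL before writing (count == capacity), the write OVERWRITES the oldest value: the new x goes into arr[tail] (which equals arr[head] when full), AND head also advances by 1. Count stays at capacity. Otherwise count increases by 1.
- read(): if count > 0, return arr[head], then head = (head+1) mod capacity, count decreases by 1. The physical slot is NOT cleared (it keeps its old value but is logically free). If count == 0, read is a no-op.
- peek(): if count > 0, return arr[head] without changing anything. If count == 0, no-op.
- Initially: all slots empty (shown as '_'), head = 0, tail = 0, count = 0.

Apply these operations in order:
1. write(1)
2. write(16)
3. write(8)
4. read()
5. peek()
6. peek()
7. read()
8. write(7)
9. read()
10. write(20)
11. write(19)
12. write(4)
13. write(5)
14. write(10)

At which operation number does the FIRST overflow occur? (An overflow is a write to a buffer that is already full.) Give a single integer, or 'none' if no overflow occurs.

After op 1 (write(1)): arr=[1 _ _ _ _] head=0 tail=1 count=1
After op 2 (write(16)): arr=[1 16 _ _ _] head=0 tail=2 count=2
After op 3 (write(8)): arr=[1 16 8 _ _] head=0 tail=3 count=3
After op 4 (read()): arr=[1 16 8 _ _] head=1 tail=3 count=2
After op 5 (peek()): arr=[1 16 8 _ _] head=1 tail=3 count=2
After op 6 (peek()): arr=[1 16 8 _ _] head=1 tail=3 count=2
After op 7 (read()): arr=[1 16 8 _ _] head=2 tail=3 count=1
After op 8 (write(7)): arr=[1 16 8 7 _] head=2 tail=4 count=2
After op 9 (read()): arr=[1 16 8 7 _] head=3 tail=4 count=1
After op 10 (write(20)): arr=[1 16 8 7 20] head=3 tail=0 count=2
After op 11 (write(19)): arr=[19 16 8 7 20] head=3 tail=1 count=3
After op 12 (write(4)): arr=[19 4 8 7 20] head=3 tail=2 count=4
After op 13 (write(5)): arr=[19 4 5 7 20] head=3 tail=3 count=5
After op 14 (write(10)): arr=[19 4 5 10 20] head=4 tail=4 count=5

Answer: 14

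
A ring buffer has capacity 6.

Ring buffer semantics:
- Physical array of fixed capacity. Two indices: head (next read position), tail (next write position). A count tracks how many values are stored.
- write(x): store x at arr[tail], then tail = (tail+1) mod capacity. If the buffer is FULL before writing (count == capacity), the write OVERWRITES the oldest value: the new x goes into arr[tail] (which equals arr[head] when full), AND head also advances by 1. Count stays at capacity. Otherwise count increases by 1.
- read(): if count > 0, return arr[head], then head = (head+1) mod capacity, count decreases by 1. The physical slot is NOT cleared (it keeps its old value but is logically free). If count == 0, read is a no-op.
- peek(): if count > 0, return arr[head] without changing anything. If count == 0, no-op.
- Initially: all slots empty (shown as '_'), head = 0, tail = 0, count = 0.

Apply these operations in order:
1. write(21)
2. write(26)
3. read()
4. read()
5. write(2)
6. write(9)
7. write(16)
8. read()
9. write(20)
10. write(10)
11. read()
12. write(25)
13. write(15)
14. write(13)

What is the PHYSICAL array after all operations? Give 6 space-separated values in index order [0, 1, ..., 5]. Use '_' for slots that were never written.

Answer: 10 25 15 13 16 20

Derivation:
After op 1 (write(21)): arr=[21 _ _ _ _ _] head=0 tail=1 count=1
After op 2 (write(26)): arr=[21 26 _ _ _ _] head=0 tail=2 count=2
After op 3 (read()): arr=[21 26 _ _ _ _] head=1 tail=2 count=1
After op 4 (read()): arr=[21 26 _ _ _ _] head=2 tail=2 count=0
After op 5 (write(2)): arr=[21 26 2 _ _ _] head=2 tail=3 count=1
After op 6 (write(9)): arr=[21 26 2 9 _ _] head=2 tail=4 count=2
After op 7 (write(16)): arr=[21 26 2 9 16 _] head=2 tail=5 count=3
After op 8 (read()): arr=[21 26 2 9 16 _] head=3 tail=5 count=2
After op 9 (write(20)): arr=[21 26 2 9 16 20] head=3 tail=0 count=3
After op 10 (write(10)): arr=[10 26 2 9 16 20] head=3 tail=1 count=4
After op 11 (read()): arr=[10 26 2 9 16 20] head=4 tail=1 count=3
After op 12 (write(25)): arr=[10 25 2 9 16 20] head=4 tail=2 count=4
After op 13 (write(15)): arr=[10 25 15 9 16 20] head=4 tail=3 count=5
After op 14 (write(13)): arr=[10 25 15 13 16 20] head=4 tail=4 count=6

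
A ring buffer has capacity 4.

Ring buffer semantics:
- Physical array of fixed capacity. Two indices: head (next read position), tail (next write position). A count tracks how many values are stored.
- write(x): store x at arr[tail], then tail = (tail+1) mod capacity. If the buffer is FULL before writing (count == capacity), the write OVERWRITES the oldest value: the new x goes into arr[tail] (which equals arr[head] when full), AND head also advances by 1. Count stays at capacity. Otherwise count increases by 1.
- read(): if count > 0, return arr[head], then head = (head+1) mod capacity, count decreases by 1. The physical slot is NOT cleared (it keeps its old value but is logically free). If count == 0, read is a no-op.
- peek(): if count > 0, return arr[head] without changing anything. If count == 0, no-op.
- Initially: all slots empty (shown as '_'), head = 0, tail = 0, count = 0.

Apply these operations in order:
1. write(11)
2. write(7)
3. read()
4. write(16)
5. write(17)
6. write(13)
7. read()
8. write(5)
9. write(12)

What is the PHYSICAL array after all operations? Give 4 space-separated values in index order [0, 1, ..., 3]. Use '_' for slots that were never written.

Answer: 13 5 12 17

Derivation:
After op 1 (write(11)): arr=[11 _ _ _] head=0 tail=1 count=1
After op 2 (write(7)): arr=[11 7 _ _] head=0 tail=2 count=2
After op 3 (read()): arr=[11 7 _ _] head=1 tail=2 count=1
After op 4 (write(16)): arr=[11 7 16 _] head=1 tail=3 count=2
After op 5 (write(17)): arr=[11 7 16 17] head=1 tail=0 count=3
After op 6 (write(13)): arr=[13 7 16 17] head=1 tail=1 count=4
After op 7 (read()): arr=[13 7 16 17] head=2 tail=1 count=3
After op 8 (write(5)): arr=[13 5 16 17] head=2 tail=2 count=4
After op 9 (write(12)): arr=[13 5 12 17] head=3 tail=3 count=4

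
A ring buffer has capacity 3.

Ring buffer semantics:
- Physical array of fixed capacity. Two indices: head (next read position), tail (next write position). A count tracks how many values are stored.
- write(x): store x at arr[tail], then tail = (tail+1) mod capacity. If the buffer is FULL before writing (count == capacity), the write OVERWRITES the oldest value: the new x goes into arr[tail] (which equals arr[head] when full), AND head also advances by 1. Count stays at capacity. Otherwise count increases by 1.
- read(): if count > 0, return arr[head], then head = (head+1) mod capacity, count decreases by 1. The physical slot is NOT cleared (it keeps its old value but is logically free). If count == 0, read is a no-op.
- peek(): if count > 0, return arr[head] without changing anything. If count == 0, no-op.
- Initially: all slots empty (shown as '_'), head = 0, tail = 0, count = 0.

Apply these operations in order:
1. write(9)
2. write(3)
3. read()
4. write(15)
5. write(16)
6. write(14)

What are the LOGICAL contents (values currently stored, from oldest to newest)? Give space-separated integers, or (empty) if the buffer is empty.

After op 1 (write(9)): arr=[9 _ _] head=0 tail=1 count=1
After op 2 (write(3)): arr=[9 3 _] head=0 tail=2 count=2
After op 3 (read()): arr=[9 3 _] head=1 tail=2 count=1
After op 4 (write(15)): arr=[9 3 15] head=1 tail=0 count=2
After op 5 (write(16)): arr=[16 3 15] head=1 tail=1 count=3
After op 6 (write(14)): arr=[16 14 15] head=2 tail=2 count=3

Answer: 15 16 14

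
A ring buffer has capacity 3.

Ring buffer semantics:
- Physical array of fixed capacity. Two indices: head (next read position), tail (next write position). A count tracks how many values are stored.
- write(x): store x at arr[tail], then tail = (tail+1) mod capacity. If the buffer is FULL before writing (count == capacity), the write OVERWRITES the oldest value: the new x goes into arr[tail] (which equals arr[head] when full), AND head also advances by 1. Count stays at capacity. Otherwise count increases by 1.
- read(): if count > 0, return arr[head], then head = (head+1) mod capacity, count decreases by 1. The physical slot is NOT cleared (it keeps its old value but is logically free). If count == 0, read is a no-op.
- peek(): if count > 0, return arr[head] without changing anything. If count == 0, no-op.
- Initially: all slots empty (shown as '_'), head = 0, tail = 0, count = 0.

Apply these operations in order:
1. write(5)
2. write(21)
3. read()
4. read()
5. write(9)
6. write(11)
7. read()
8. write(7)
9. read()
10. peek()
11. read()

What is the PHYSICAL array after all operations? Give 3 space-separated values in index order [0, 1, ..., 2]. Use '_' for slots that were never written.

Answer: 11 7 9

Derivation:
After op 1 (write(5)): arr=[5 _ _] head=0 tail=1 count=1
After op 2 (write(21)): arr=[5 21 _] head=0 tail=2 count=2
After op 3 (read()): arr=[5 21 _] head=1 tail=2 count=1
After op 4 (read()): arr=[5 21 _] head=2 tail=2 count=0
After op 5 (write(9)): arr=[5 21 9] head=2 tail=0 count=1
After op 6 (write(11)): arr=[11 21 9] head=2 tail=1 count=2
After op 7 (read()): arr=[11 21 9] head=0 tail=1 count=1
After op 8 (write(7)): arr=[11 7 9] head=0 tail=2 count=2
After op 9 (read()): arr=[11 7 9] head=1 tail=2 count=1
After op 10 (peek()): arr=[11 7 9] head=1 tail=2 count=1
After op 11 (read()): arr=[11 7 9] head=2 tail=2 count=0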